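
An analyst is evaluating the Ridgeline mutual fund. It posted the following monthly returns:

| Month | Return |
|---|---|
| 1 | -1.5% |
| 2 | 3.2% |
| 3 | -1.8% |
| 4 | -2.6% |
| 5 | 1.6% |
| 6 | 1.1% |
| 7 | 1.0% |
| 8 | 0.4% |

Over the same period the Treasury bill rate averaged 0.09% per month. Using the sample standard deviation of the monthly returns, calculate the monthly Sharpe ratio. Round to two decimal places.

r̄ = (-1.5 + 3.2 − 1.8 − 2.6 + 1.6 + 1.1 + 1 + 0.4) / 8 = 0.1750%
Σ(r − r̄)² = (-1.5 − 0.1750)² + (3.2 − 0.1750)² + … = 27.1750
sample σ = √(27.1750 / 7) = √3.8821 = 1.9703%
Sharpe = (r̄ − rf) / σ = (0.1750 − 0.09) / 1.9703 = 0.0850 / 1.9703 = 0.0431

0.04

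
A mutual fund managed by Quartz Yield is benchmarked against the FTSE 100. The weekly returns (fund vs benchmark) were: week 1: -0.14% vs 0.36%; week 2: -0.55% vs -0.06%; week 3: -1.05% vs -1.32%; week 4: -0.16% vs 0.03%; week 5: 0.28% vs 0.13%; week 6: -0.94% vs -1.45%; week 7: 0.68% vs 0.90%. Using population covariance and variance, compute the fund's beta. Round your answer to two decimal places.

0.66

r̄p = -0.2686%,  r̄m = -0.2014%
Cov = Σ(rp − r̄p)(rm − r̄m) / 7 = 0.4281
Var(rm) = Σ(rm − r̄m)² / 7 = 0.6460
β = Cov / Var = 0.4281 / 0.6460 = 0.6627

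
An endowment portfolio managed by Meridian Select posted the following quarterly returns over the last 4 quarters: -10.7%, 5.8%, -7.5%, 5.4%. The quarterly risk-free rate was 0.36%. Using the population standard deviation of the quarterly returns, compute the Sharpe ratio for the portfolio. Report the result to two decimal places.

r̄ = (-10.7 + 5.8 − 7.5 + 5.4) / 4 = -7.00 / 4 = -1.7500%
Σ(r − r̄)² = (-10.7 − (-1.7500))² + (5.8 − (-1.7500))² + (-7.5 − (-1.7500))² + … = 221.2900
population σ = √(221.2900 / 4) = √55.3225 = 7.4379%
Sharpe = (r̄ − rf) / σ = (-1.7500 − 0.36) / 7.4379 = -2.1100 / 7.4379 = -0.2837

-0.28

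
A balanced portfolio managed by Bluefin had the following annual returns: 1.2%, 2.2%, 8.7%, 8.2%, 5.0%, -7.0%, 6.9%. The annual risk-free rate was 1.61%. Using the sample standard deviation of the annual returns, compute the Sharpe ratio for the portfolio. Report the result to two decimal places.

μ = (1.2 + 2.2 + 8.7 + 8.2 + 5 − 7 + 6.9) / 7 = 25.20 / 7 = 3.6000%
Σ(r − μ)² = 180.1000; sample σ = √(180.1000/6) = 5.4787%
Sharpe = (μ − rf) / σ = (3.6000 − 1.61) / 5.4787 = 1.9900 / 5.4787 = 0.3632

0.36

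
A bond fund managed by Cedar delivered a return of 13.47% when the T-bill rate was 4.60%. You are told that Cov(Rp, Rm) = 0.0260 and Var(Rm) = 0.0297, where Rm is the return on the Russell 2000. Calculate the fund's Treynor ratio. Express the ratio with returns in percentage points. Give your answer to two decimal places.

10.13

β = Cov / Var = 0.0260 / 0.0297 = 0.8754
Treynor = (Rp − Rf) / β = (13.47% − 4.60%) / 0.8754 = 8.87 / 0.8754 = 10.1325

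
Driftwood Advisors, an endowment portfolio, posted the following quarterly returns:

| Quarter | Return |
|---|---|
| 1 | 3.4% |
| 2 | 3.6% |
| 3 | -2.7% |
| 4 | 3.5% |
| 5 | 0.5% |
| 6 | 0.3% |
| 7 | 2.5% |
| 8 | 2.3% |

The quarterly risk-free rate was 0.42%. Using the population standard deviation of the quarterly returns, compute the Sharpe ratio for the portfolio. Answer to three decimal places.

Mean return r̄ = 13.40 / 8 = 1.6750%
Population σ = √[Σ(r − r̄)² / 8] = √[33.4950 / 8] = √4.1869 = 2.0462%
Sharpe = (r̄ − rf) / σ = (1.6750 − 0.42) / 2.0462 = 1.2550 / 2.0462 = 0.6133

0.613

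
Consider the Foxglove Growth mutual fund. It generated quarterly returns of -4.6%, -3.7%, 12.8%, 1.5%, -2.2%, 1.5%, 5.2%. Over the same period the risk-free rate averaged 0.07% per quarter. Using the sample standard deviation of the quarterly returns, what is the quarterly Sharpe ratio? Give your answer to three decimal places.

0.237

μ = (-4.6 − 3.7 + 12.8 + 1.5 − 2.2 + 1.5 + 5.2) / 7 = 1.5000%
Sample std dev = √[219.3200 / 6] = 6.0459%
Sharpe = (μ − rf) / σ = (1.5000 − 0.07) / 6.0459 = 1.4300 / 6.0459 = 0.2365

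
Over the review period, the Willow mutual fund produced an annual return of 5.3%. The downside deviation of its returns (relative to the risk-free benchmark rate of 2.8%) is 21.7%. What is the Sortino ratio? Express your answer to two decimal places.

0.12

Sortino = (Rp − Rf) / σd = (5.3% − 2.8%) / 21.7% = 2.50% / 21.7% = 0.1152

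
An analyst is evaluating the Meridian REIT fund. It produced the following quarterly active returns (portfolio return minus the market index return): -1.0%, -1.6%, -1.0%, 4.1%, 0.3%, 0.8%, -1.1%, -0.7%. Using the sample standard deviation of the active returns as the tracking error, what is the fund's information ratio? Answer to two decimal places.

Mean return r̄ = -0.20 / 8 = -0.0250%
Σ(r − r̄)² = (-1 − (-0.0250))² + (-1.6 − (-0.0250))² + (-1 − (-0.0250))² + … = 23.7950
sample σ = √(23.7950 / 7) = √3.3993 = 1.8437%
IR = r̄ / tracking error = -0.0250 / 1.8437 = -0.0136

-0.01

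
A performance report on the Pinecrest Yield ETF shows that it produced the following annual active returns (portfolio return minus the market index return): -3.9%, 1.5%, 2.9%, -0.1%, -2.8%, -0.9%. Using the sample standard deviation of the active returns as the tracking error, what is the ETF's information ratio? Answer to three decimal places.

-0.215

r̄ = (-3.9 + 1.5 + 2.9 − 0.1 − 2.8 − 0.9) / 6 = -0.5500%
Σ(r − r̄)² = 32.7150; sample σ = √(32.7150/5) = 2.5579%
IR = r̄ / tracking error = -0.5500 / 2.5579 = -0.2150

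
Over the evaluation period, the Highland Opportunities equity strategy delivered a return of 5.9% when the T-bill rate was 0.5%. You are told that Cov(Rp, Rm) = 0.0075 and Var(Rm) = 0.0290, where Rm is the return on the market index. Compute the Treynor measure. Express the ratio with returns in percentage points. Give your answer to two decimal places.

20.88

β = Cov / Var = 0.0075 / 0.0290 = 0.2586
Treynor = (Rp − Rf) / β = (5.9% − 0.5%) / 0.2586 = 5.40 / 0.2586 = 20.8817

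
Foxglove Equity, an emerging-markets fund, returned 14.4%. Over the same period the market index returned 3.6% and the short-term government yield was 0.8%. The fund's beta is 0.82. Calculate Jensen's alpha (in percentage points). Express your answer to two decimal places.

CAPM expected return = Rf + β(Rm − Rf) = 0.8% + 0.82 × (3.6% − 0.8%) = 0.8 + 0.82 × 2.80 = 3.0960%
Jensen's α = Rp − E[R] = 14.4% − 3.0960% = 11.3040

11.30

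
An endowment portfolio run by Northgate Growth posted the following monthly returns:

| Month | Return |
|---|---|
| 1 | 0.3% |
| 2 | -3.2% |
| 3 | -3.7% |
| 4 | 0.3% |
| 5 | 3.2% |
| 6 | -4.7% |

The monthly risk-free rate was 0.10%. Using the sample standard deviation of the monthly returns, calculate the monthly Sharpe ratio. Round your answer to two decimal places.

-0.46

Mean return r̄ = -7.80 / 6 = -1.3000%
Sample σ = √[Σ(r − r̄)² / 5] = √[46.3000 / 5] = √9.2600 = 3.0430%
Sharpe = (r̄ − rf) / σ = (-1.3000 − 0.1) / 3.0430 = -1.4000 / 3.0430 = -0.4601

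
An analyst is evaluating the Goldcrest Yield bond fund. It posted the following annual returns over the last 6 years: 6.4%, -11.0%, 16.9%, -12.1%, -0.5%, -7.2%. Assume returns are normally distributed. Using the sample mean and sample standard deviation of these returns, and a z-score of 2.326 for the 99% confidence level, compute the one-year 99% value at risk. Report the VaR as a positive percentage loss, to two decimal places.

27.50

Mean return r̄ = -7.50 / 6 = -1.2500%
Σ(r − r̄)² = 636.6950; sample σ = √(636.6950/5) = 11.2845%
VaR = −(r̄ − z·σ) = −(-1.2500 − 2.326 × 11.2845) = −(-27.4977) = 27.4977%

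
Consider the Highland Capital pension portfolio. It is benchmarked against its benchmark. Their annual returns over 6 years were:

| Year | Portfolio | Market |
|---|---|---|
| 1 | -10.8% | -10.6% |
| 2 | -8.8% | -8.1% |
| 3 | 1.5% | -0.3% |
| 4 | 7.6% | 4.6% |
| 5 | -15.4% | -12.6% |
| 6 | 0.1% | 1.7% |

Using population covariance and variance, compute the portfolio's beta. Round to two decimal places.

r̄p = -4.3000%,  r̄m = -4.2167%
Cov = Σ(rp − r̄p)(rm − r̄m) / 6 = 50.9483
Var(rm) = Σ(rm − r̄m)² / 6 = 42.3647
β = Cov / Var = 50.9483 / 42.3647 = 1.2026

1.20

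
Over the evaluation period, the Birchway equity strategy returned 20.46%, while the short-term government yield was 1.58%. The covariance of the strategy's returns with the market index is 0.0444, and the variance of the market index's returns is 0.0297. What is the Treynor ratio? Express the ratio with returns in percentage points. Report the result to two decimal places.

β = Cov / Var = 0.0444 / 0.0297 = 1.4949
Treynor = (Rp − Rf) / β = (20.46% − 1.58%) / 1.4949 = 18.88 / 1.4949 = 12.6296

12.63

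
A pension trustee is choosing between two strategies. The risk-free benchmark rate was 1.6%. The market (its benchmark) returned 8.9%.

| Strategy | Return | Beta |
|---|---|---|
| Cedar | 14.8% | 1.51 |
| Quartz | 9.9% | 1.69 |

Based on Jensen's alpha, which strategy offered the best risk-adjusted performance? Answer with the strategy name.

Cedar

Cedar: α = 14.8% − [1.6% + 1.51 × (8.9% − 1.6%)] = 2.177
Quartz: α = 9.9% − [1.6% + 1.69 × (8.9% − 1.6%)] = -4.037
Highest: Cedar (2.177).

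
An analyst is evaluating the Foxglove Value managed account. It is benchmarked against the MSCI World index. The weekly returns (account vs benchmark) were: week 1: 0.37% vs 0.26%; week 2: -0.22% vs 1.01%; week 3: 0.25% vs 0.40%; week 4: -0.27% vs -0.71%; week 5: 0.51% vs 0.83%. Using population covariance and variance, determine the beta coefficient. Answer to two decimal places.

r̄p = 0.1280%,  r̄m = 0.3580%
Cov = Σ(rp − r̄p)(rm − r̄m) / 5 = 0.0720
Var(rm) = Σ(rm − r̄m)² / 5 = 0.3600
β = Cov / Var = 0.0720 / 0.3600 = 0.2000

0.20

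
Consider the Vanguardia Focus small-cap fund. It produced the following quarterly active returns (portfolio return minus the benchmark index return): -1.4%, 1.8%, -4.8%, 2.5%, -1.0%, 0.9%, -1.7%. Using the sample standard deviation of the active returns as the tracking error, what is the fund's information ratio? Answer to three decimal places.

-0.212

r̄ = (-1.4 + 1.8 − 4.8 + 2.5 − 1 + 0.9 − 1.7) / 7 = -3.70 / 7 = -0.5286%
Sample σ = √[Σ(r − r̄)² / 6] = √[37.2343 / 6] = √6.2057 = 2.4911%
IR = r̄ / tracking error = -0.5286 / 2.4911 = -0.2122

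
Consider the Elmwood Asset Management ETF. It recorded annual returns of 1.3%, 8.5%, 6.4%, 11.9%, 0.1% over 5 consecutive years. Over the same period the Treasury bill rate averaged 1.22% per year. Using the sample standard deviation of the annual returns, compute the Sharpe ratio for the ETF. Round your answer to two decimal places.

Mean return μ = 28.20 / 5 = 5.6400%
Sample σ = √[Σ(r − μ)² / 4] = √[97.4720 / 4] = √24.3680 = 4.9364%
Sharpe = (μ − rf) / σ = (5.6400 − 1.22) / 4.9364 = 4.4200 / 4.9364 = 0.8954

0.90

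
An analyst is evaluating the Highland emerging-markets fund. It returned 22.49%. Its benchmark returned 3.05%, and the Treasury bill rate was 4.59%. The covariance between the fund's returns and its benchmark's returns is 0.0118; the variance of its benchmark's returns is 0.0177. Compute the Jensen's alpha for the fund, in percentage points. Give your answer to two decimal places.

β = Cov / Var = 0.0118 / 0.0177 = 0.6667
E[R] = Rf + β(Rm − Rf) = 4.59% + 0.6667 × (3.05% − 4.59%) = 3.5633%
α = Rp − E[R] = 22.49% − 3.5633% = 18.9267

18.93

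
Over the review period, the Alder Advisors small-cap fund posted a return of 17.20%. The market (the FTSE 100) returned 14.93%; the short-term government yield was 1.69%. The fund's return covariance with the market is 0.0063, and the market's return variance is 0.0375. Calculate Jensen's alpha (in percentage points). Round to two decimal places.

13.29

β = Cov / Var = 0.0063 / 0.0375 = 0.1680
E[R] = Rf + β(Rm − Rf) = 1.69% + 0.1680 × (14.93% − 1.69%) = 3.9143%
α = Rp − E[R] = 17.20% − 3.9143% = 13.2857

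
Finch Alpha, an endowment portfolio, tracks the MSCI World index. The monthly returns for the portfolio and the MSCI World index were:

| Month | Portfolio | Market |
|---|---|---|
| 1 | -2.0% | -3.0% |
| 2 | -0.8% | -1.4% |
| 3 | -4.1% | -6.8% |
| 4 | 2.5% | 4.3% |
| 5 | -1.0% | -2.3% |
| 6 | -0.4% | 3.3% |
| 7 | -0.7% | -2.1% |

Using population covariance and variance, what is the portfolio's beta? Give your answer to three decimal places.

0.468

r̄p = -0.9286%,  r̄m = -1.1429%
Cov = Σ(rp − r̄p)(rm − r̄m) / 7 = 5.8245
Var(rm) = Σ(rm − r̄m)² / 7 = 12.4482
β = Cov / Var = 5.8245 / 12.4482 = 0.4679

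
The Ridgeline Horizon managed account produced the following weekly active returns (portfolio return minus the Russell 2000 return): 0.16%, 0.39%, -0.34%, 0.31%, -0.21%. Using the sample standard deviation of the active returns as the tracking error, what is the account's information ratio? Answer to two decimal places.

0.19

μ = (0.16 + 0.39 − 0.34 + 0.31 − 0.21) / 5 = 0.0620%
Σ(r − μ)² = (0.16 − 0.0620)² + (0.39 − 0.0620)² + … = 0.4143
σ = √[0.4143 / 4] = 0.3218%
IR = μ / tracking error = 0.0620 / 0.3218 = 0.1927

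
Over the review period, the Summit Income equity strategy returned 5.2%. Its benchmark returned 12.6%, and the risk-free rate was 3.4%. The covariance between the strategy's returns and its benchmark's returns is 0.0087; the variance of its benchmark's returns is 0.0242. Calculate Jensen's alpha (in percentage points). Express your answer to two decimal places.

-1.51

β = Cov / Var = 0.0087 / 0.0242 = 0.3595
E[R] = Rf + β(Rm − Rf) = 3.4% + 0.3595 × (12.6% − 3.4%) = 6.7074%
α = Rp − E[R] = 5.2% − 6.7074% = -1.5074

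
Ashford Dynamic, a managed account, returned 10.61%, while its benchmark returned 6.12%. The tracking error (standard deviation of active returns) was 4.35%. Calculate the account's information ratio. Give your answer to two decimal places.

1.03

IR = (Rp − Rb) / TE = (10.61% − 6.12%) / 4.35% = 4.49% / 4.35% = 1.0322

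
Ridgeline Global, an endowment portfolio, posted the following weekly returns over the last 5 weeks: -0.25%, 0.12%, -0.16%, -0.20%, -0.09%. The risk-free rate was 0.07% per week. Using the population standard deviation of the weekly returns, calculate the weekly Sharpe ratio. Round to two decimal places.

-1.44

Mean return r̄ = -0.580 / 5 = -0.1160%
Σ(r − r̄)² = 0.0833; population σ = √(0.0833/5) = 0.1291%
Sharpe = (r̄ − rf) / σ = (-0.1160 − 0.07) / 0.1291 = -0.1860 / 0.1291 = -1.4407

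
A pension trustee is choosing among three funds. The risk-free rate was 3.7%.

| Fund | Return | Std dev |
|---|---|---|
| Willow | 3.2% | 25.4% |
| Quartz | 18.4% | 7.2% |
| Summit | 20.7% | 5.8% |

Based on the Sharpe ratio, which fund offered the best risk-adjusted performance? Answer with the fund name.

Willow: Sharpe ratio = (3.2% − 3.7%) / 25.4% = -0.020
Quartz: Sharpe ratio = (18.4% − 3.7%) / 7.2% = 2.042
Summit: Sharpe ratio = (20.7% − 3.7%) / 5.8% = 2.931
Highest: Summit (2.931).

Summit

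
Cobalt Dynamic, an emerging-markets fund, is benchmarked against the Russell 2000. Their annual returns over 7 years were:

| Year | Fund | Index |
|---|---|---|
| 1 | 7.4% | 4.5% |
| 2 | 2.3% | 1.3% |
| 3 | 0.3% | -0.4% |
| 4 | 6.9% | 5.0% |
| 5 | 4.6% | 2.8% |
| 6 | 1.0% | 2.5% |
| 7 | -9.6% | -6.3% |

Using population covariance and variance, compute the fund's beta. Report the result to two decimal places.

r̄p = 1.8429%,  r̄m = 1.3429%
Cov = Σ(rp − r̄p)(rm − r̄m) / 7 = 18.4582
Var(rm) = Σ(rm − r̄m)² / 7 = 12.6082
β = Cov / Var = 18.4582 / 12.6082 = 1.4640

1.46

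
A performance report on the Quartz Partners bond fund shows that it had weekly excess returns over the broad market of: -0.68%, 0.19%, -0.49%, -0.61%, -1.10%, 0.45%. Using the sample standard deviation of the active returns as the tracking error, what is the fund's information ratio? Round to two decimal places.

Mean return r̄ = -2.240 / 6 = -0.3733%
Sample std dev = √[1.6869 / 5] = 0.5808%
IR = r̄ / tracking error = -0.3733 / 0.5808 = -0.6427

-0.64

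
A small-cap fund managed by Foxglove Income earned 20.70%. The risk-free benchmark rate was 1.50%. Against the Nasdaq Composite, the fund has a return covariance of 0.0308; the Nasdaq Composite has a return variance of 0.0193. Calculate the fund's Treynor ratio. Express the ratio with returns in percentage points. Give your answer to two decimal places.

12.03

β = Cov / Var = 0.0308 / 0.0193 = 1.5959
Treynor = (Rp − Rf) / β = (20.70% − 1.50%) / 1.5959 = 19.20 / 1.5959 = 12.0308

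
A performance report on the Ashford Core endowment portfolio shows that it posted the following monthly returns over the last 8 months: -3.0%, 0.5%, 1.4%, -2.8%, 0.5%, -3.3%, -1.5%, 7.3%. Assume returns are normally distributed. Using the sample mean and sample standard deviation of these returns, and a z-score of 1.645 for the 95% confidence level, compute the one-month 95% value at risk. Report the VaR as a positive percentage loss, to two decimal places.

Mean return r̄ = -0.90 / 8 = -0.1125%
Sample std dev = √[85.6288 / 7] = 3.4975%
VaR = −(r̄ − z·σ) = −(-0.1125 − 1.645 × 3.4975) = −(-5.8659) = 5.8659%

5.87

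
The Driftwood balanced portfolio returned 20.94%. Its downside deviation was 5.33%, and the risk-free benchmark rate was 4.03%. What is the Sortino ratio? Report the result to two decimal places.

Sortino = (Rp − Rf) / σd = (20.94% − 4.03%) / 5.33% = 16.91% / 5.33% = 3.1726

3.17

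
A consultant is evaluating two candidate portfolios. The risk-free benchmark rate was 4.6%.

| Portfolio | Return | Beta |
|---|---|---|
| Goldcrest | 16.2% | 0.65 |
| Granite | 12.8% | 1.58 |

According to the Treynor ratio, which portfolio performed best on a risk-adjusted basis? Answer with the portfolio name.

Goldcrest

Goldcrest: Treynor = (16.2% − 4.6%) / 0.65 = 17.846
Granite: Treynor = (12.8% − 4.6%) / 1.58 = 5.190
Highest: Goldcrest (17.846).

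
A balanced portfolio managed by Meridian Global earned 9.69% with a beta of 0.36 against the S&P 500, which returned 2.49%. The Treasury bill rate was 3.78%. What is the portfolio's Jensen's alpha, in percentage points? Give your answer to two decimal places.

CAPM expected return = Rf + β(Rm − Rf) = 3.78% + 0.36 × (2.49% − 3.78%) = 3.78 + 0.36 × -1.29 = 3.3156%
Jensen's α = Rp − E[R] = 9.69% − 3.3156% = 6.3744

6.37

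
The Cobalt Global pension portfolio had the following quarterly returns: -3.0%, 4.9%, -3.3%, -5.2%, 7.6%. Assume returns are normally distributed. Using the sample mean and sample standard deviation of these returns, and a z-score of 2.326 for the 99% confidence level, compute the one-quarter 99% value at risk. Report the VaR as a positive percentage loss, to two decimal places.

μ = (-3 + 4.9 − 3.3 − 5.2 + 7.6) / 5 = 0.2000%
Σ(r − μ)² = 128.5000; sample σ = √(128.5000/4) = 5.6679%
VaR = −(μ − z·σ) = −(0.2000 − 2.326 × 5.6679) = −(-12.9835) = 12.9835%

12.98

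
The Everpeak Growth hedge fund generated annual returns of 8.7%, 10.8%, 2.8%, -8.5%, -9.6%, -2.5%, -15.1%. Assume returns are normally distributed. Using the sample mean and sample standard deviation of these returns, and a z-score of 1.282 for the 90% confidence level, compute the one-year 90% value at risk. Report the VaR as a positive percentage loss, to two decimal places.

14.44

r̄ = (8.7 + 10.8 + 2.8 − 8.5 − 9.6 − 2.5 − 15.1) / 7 = -1.9143%
Sample std dev = √[573.1886 / 6] = 9.7740%
VaR = −(r̄ − z·σ) = −(-1.9143 − 1.282 × 9.7740) = −(-14.4446) = 14.4446%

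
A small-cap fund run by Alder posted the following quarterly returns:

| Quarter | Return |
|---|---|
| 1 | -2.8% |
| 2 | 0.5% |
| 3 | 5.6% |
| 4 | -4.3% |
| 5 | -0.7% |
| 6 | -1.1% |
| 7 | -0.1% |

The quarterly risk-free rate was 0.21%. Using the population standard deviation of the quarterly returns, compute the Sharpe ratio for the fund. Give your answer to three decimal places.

-0.216

r̄ = (-2.8 + 0.5 + 5.6 − 4.3 − 0.7 − 1.1 − 0.1) / 7 = -0.4143%
Σ(r − r̄)² = (-2.8 − (-0.4143))² + (0.5 − (-0.4143))² + (5.6 − (-0.4143))² + … = 58.4486
σ = √[58.4486 / 7] = 2.8896%
Sharpe = (r̄ − rf) / σ = (-0.4143 − 0.21) / 2.8896 = -0.6243 / 2.8896 = -0.2161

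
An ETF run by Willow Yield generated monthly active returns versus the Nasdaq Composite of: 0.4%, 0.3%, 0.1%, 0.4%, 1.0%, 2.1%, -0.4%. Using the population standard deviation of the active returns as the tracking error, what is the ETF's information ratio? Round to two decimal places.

0.75

r̄ = (0.4 + 0.3 + 0.1 + 0.4 + 1 + 2.1 − 0.4) / 7 = 0.5571%
Σ(r − r̄)² = (0.4 − 0.5571)² + (0.3 − 0.5571)² + … = 3.8171
σ = √[3.8171 / 7] = 0.7384%
IR = r̄ / tracking error = 0.5571 / 0.7384 = 0.7545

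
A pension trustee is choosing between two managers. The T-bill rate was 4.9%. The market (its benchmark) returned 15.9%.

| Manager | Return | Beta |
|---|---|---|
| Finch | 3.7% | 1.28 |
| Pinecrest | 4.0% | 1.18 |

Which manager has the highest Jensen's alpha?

Finch: α = 3.7% − [4.9% + 1.28 × (15.9% − 4.9%)] = -15.280
Pinecrest: α = 4.0% − [4.9% + 1.18 × (15.9% − 4.9%)] = -13.880
Highest: Pinecrest (-13.880).

Pinecrest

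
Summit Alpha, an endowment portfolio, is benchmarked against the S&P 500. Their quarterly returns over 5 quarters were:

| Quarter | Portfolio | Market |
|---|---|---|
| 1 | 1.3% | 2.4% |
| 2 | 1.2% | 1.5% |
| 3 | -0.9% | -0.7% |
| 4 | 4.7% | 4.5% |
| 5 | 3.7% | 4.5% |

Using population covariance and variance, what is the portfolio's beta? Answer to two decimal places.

0.99

r̄p = 2.0000%,  r̄m = 2.4400%
Cov = Σ(rp − r̄p)(rm − r̄m) / 5 = 3.7900
Var(rm) = Σ(rm − r̄m)² / 5 = 3.8464
β = Cov / Var = 3.7900 / 3.8464 = 0.9853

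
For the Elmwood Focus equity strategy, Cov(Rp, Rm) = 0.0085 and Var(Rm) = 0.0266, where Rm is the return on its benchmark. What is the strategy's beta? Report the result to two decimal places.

β = Cov(Rp, Rm) / Var(Rm) = 0.0085 / 0.0266 = 0.3195

0.32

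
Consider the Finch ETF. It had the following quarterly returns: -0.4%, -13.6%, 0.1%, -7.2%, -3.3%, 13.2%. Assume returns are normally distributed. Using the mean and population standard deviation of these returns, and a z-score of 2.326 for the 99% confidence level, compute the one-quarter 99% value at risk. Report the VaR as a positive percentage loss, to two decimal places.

20.89

r̄ = (-0.4 − 13.6 + 0.1 − 7.2 − 3.3 + 13.2) / 6 = -11.20 / 6 = -1.8667%
Population σ = √[Σ(r − r̄)² / 6] = √[401.1933 / 6] = √66.8656 = 8.1771%
VaR = −(r̄ − z·σ) = −(-1.8667 − 2.326 × 8.1771) = −(-20.8866) = 20.8866%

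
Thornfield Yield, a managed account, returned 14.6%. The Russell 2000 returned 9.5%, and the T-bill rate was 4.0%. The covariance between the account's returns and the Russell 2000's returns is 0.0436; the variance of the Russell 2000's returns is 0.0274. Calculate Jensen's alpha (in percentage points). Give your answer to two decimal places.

β = Cov / Var = 0.0436 / 0.0274 = 1.5912
E[R] = Rf + β(Rm − Rf) = 4.0% + 1.5912 × (9.5% − 4.0%) = 12.7516%
α = Rp − E[R] = 14.6% − 12.7516% = 1.8484

1.85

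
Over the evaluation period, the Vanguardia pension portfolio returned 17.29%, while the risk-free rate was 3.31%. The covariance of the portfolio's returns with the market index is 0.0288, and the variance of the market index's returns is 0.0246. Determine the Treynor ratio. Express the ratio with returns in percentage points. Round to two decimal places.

11.94

β = Cov / Var = 0.0288 / 0.0246 = 1.1707
Treynor = (Rp − Rf) / β = (17.29% − 3.31%) / 1.1707 = 13.98 / 1.1707 = 11.9416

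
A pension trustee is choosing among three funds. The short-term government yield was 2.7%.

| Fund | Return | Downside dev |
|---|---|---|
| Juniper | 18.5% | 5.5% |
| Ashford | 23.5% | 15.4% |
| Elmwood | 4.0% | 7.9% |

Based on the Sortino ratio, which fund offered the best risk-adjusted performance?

Juniper: Sortino ratio = (18.5% − 2.7%) / 5.5% = 2.873
Ashford: Sortino ratio = (23.5% − 2.7%) / 15.4% = 1.351
Elmwood: Sortino ratio = (4.0% − 2.7%) / 7.9% = 0.165
Highest: Juniper (2.873).

Juniper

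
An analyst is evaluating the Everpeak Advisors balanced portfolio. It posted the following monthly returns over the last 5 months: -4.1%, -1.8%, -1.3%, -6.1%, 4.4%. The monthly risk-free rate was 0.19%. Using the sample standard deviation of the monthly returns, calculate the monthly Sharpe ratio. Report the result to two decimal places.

-0.50

r̄ = (-4.1 − 1.8 − 1.3 − 6.1 + 4.4) / 5 = -1.7800%
Σ(r − r̄)² = (-4.1 − (-1.7800))² + (-1.8 − (-1.7800))² + … = 62.4680
sample σ = √(62.4680 / 4) = √15.6170 = 3.9518%
Sharpe = (r̄ − rf) / σ = (-1.7800 − 0.19) / 3.9518 = -1.9700 / 3.9518 = -0.4985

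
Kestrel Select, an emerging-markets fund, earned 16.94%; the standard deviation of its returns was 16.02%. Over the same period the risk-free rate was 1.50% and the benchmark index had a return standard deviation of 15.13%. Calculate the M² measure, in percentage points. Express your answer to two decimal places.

16.08

Sharpe = (Rp − Rf) / σp = (16.94% − 1.50%) / 16.02% = 0.9638
M² = Rf + Sharpe × σm = 1.50% + 0.9638 × 15.13% = 16.0823%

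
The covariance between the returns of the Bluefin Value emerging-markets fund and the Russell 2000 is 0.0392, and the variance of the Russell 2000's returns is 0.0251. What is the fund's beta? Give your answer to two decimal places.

β = Cov(Rp, Rm) / Var(Rm) = 0.0392 / 0.0251 = 1.5618

1.56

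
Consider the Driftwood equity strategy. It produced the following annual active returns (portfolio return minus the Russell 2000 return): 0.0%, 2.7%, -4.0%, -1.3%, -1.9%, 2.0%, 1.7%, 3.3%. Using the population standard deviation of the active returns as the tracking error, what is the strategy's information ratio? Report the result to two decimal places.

r̄ = (0 + 2.7 − 4 − 1.3 − 1.9 + 2 + 1.7 + 3.3) / 8 = 2.50 / 8 = 0.3125%
Population std dev = √[45.5888 / 8] = 2.3872%
IR = r̄ / tracking error = 0.3125 / 2.3872 = 0.1309

0.13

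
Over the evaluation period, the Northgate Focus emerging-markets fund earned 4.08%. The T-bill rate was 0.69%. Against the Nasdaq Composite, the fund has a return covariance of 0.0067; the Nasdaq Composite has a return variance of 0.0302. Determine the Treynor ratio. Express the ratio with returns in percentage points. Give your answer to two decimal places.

15.28

β = Cov / Var = 0.0067 / 0.0302 = 0.2219
Treynor = (Rp − Rf) / β = (4.08% − 0.69%) / 0.2219 = 3.39 / 0.2219 = 15.2772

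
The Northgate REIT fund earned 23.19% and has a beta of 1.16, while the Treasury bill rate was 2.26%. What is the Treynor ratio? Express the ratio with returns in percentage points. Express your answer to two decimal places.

18.04

Treynor = (Rp − Rf) / β = (23.19% − 2.26%) / 1.16 = 20.93 / 1.16 = 18.0431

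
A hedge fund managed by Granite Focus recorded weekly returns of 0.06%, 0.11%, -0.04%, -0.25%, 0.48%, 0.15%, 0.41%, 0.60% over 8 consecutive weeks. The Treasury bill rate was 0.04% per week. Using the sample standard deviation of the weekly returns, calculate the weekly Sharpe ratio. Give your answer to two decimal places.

r̄ = (0.06 + 0.11 − 0.04 − 0.25 + 0.48 + 0.15 + 0.41 + 0.6) / 8 = 0.1900%
Σ(r − r̄)² = 0.5720; sample σ = √(0.5720/7) = 0.2859%
Sharpe = (r̄ − rf) / σ = (0.1900 − 0.04) / 0.2859 = 0.1500 / 0.2859 = 0.5247

0.52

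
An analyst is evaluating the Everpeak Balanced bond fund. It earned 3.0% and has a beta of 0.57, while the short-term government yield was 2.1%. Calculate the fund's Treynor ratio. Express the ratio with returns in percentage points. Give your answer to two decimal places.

1.58

Treynor = (Rp − Rf) / β = (3.0% − 2.1%) / 0.57 = 0.90 / 0.57 = 1.5789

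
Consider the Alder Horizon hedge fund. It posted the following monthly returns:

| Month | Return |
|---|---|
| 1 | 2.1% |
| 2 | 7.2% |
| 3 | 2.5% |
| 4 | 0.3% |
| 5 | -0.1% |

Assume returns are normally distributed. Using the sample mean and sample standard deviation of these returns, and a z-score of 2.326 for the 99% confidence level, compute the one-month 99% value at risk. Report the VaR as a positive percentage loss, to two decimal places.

Mean return r̄ = 12.00 / 5 = 2.4000%
Σ(r − r̄)² = (2.1 − 2.4000)² + (7.2 − 2.4000)² + … = 33.8000
sample σ = √(33.8000 / 4) = √8.4500 = 2.9069%
VaR = −(r̄ − z·σ) = −(2.4000 − 2.326 × 2.9069) = −(-4.3614) = 4.3614%

4.36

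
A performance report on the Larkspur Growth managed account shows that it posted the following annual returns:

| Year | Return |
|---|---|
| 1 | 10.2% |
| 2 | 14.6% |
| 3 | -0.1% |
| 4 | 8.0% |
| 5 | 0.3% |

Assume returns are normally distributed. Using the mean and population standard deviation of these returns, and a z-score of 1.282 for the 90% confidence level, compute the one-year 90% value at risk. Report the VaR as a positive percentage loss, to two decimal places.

r̄ = (10.2 + 14.6 − 0.1 + 8 + 0.3) / 5 = 33.00 / 5 = 6.6000%
Population σ = √[Σ(r − r̄)² / 5] = √[163.5000 / 5] = √32.7000 = 5.7184%
VaR = −(r̄ − z·σ) = −(6.6000 − 1.282 × 5.7184) = −(-0.7310) = 0.7310%

0.73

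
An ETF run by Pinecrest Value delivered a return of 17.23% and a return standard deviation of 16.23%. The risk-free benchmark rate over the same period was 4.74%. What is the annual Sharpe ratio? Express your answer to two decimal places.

Sharpe = (Rp − Rf) / σp = (17.23% − 4.74%) / 16.23% = 12.49% / 16.23% = 0.7696

0.77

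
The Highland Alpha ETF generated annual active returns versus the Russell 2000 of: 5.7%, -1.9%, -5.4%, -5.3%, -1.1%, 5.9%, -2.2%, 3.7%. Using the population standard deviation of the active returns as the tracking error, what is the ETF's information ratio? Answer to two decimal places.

-0.02

r̄ = (5.7 − 1.9 − 5.4 − 5.3 − 1.1 + 5.9 − 2.2 + 3.7) / 8 = -0.60 / 8 = -0.0750%
Σ(r − r̄)² = (5.7 − (-0.0750))² + (-1.9 − (-0.0750))² + … = 147.8550
σ = √[147.8550 / 8] = 4.2991%
IR = r̄ / tracking error = -0.0750 / 4.2991 = -0.0174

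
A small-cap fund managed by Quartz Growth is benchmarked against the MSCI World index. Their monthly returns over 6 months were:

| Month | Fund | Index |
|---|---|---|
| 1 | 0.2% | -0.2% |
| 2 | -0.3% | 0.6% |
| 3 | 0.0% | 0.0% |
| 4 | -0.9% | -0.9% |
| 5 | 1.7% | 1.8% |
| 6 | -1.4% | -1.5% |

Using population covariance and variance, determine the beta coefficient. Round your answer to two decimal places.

0.86

r̄p = -0.1167%,  r̄m = -0.0333%
Cov = Σ(rp − r̄p)(rm − r̄m) / 6 = 0.9544
Var(rm) = Σ(rm − r̄m)² / 6 = 1.1156
β = Cov / Var = 0.9544 / 1.1156 = 0.8555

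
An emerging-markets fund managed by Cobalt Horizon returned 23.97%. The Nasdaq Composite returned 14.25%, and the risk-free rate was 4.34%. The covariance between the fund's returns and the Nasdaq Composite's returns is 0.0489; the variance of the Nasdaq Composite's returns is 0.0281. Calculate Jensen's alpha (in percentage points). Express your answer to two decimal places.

β = Cov / Var = 0.0489 / 0.0281 = 1.7402
E[R] = Rf + β(Rm − Rf) = 4.34% + 1.7402 × (14.25% − 4.34%) = 21.5854%
α = Rp − E[R] = 23.97% − 21.5854% = 2.3846

2.38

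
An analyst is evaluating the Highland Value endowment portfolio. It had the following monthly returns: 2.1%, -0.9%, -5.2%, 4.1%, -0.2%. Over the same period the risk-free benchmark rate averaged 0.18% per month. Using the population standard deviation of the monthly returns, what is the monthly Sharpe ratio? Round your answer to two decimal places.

μ = (2.1 − 0.9 − 5.2 + 4.1 − 0.2) / 5 = -0.0200%
Σ(r − μ)² = 49.1080; population σ = √(49.1080/5) = 3.1339%
Sharpe = (μ − rf) / σ = (-0.0200 − 0.18) / 3.1339 = -0.2000 / 3.1339 = -0.0638

-0.06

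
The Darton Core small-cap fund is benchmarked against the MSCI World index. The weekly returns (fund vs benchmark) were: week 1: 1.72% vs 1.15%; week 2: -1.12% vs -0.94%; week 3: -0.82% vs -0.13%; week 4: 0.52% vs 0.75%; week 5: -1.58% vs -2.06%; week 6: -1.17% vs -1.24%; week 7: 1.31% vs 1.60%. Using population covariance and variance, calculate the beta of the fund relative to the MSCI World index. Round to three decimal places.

0.925

r̄p = -0.1629%,  r̄m = -0.1243%
Cov = Σ(rp − r̄p)(rm − r̄m) / 7 = 1.4553
Var(rm) = Σ(rm − r̄m)² / 7 = 1.5741
β = Cov / Var = 1.4553 / 1.5741 = 0.9245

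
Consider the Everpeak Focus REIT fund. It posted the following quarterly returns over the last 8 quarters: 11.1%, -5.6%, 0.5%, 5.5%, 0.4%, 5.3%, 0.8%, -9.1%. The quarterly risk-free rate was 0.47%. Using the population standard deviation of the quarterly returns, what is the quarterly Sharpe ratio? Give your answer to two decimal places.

r̄ = (11.1 − 5.6 + 0.5 + 5.5 + 0.4 + 5.3 + 0.8 − 9.1) / 8 = 8.90 / 8 = 1.1125%
Σ(r − r̄)² = (11.1 − 1.1125)² + (-5.6 − 1.1125)² + (0.5 − 1.1125)² + … = 286.8688
σ = √[286.8688 / 8] = 5.9882%
Sharpe = (r̄ − rf) / σ = (1.1125 − 0.47) / 5.9882 = 0.6425 / 5.9882 = 0.1073

0.11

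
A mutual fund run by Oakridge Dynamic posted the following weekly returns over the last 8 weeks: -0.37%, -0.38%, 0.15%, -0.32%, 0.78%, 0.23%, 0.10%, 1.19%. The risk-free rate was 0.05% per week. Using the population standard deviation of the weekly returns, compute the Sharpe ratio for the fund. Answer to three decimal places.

r̄ = (-0.37 − 0.38 + 0.15 − 0.32 + 0.78 + 0.23 + 0.1 + 1.19) / 8 = 0.1725%
Population std dev = √[2.2556 / 8] = 0.5310%
Sharpe = (r̄ − rf) / σ = (0.1725 − 0.05) / 0.5310 = 0.1225 / 0.5310 = 0.2307

0.231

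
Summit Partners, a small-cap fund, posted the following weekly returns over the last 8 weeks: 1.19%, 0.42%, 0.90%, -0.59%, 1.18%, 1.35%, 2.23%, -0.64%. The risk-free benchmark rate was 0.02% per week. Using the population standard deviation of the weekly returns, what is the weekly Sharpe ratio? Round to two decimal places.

Mean return r̄ = 6.040 / 8 = 0.7550%
Σ(r − r̄)² = (1.19 − 0.7550)² + (0.42 − 0.7550)² + … = 6.7878
σ = √[6.7878 / 8] = 0.9211%
Sharpe = (r̄ − rf) / σ = (0.7550 − 0.02) / 0.9211 = 0.7350 / 0.9211 = 0.7980

0.80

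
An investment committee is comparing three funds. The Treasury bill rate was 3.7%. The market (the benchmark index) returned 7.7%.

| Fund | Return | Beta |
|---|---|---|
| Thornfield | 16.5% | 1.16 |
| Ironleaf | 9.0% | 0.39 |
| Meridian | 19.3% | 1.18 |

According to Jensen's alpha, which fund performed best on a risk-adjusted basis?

Thornfield: α = 16.5% − [3.7% + 1.16 × (7.7% − 3.7%)] = 8.160
Ironleaf: α = 9.0% − [3.7% + 0.39 × (7.7% − 3.7%)] = 3.740
Meridian: α = 19.3% − [3.7% + 1.18 × (7.7% − 3.7%)] = 10.880
Highest: Meridian (10.880).

Meridian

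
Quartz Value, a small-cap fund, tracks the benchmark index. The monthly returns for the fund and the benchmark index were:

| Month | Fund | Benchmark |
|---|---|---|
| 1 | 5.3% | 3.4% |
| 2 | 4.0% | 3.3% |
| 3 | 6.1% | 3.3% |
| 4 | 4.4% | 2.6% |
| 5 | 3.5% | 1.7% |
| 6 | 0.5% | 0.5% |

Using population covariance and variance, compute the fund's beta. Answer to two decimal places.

r̄p = 3.9667%,  r̄m = 2.4667%
Cov = Σ(rp − r̄p)(rm − r̄m) / 6 = 1.7139
Var(rm) = Σ(rm − r̄m)² / 6 = 1.1222
β = Cov / Var = 1.7139 / 1.1222 = 1.5273

1.53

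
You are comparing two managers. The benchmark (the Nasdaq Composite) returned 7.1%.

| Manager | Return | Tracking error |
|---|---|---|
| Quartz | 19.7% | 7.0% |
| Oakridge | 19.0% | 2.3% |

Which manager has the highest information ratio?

Quartz: IR = (19.7% − 7.1%) / 7.0% = 1.800
Oakridge: IR = (19.0% − 7.1%) / 2.3% = 5.174
Highest: Oakridge (5.174).

Oakridge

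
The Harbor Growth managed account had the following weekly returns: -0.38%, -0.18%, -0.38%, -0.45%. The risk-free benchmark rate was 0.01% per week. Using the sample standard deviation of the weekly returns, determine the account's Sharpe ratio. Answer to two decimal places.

-3.07

μ = (-0.38 − 0.18 − 0.38 − 0.45) / 4 = -1.390 / 4 = -0.3475%
Σ(r − μ)² = 0.0407; sample σ = √(0.0407/3) = 0.1165%
Sharpe = (μ − rf) / σ = (-0.3475 − 0.01) / 0.1165 = -0.3575 / 0.1165 = -3.0687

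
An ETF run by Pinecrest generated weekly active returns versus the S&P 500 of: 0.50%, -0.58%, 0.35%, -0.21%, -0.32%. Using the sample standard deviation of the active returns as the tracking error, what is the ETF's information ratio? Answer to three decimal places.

-0.113

r̄ = (0.5 − 0.58 + 0.35 − 0.21 − 0.32) / 5 = -0.0520%
Sample σ = √[Σ(r − r̄)² / 4] = √[0.8419 / 4] = √0.2105 = 0.4588%
IR = r̄ / tracking error = -0.0520 / 0.4588 = -0.1133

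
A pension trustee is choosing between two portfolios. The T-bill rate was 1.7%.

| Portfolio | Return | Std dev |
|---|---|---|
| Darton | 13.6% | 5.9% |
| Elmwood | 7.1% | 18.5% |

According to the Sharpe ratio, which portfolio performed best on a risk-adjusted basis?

Darton: Sharpe ratio = (13.6% − 1.7%) / 5.9% = 2.017
Elmwood: Sharpe ratio = (7.1% − 1.7%) / 18.5% = 0.292
Highest: Darton (2.017).

Darton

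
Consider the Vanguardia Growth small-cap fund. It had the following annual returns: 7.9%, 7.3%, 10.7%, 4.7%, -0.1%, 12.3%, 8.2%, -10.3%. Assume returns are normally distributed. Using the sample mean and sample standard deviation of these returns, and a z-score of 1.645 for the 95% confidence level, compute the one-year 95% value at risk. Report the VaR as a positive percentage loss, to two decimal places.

6.87

Mean return r̄ = 40.70 / 8 = 5.0875%
Σ(r − r̄)² = 369.8488; sample σ = √(369.8488/7) = 7.2688%
VaR = −(r̄ − z·σ) = −(5.0875 − 1.645 × 7.2688) = −(-6.8697) = 6.8697%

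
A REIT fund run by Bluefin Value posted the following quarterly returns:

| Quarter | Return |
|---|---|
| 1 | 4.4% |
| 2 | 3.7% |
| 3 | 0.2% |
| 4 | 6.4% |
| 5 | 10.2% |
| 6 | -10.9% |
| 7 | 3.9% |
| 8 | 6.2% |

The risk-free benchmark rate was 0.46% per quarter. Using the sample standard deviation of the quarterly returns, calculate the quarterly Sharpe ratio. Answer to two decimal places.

0.41

r̄ = (4.4 + 3.7 + 0.2 + 6.4 + 10.2 − 10.9 + 3.9 + 6.2) / 8 = 24.10 / 8 = 3.0125%
Σ(r − r̄)² = 277.9488; sample σ = √(277.9488/7) = 6.3013%
Sharpe = (r̄ − rf) / σ = (3.0125 − 0.46) / 6.3013 = 2.5525 / 6.3013 = 0.4051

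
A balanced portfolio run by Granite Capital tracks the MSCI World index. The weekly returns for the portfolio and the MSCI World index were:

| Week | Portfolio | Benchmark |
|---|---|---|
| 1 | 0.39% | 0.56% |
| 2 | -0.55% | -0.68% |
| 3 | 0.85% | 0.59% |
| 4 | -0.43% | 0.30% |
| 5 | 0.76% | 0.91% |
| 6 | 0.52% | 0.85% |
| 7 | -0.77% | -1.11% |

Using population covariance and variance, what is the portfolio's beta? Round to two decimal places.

r̄p = 0.1100%,  r̄m = 0.2029%
Cov = Σ(rp − r̄p)(rm − r̄m) / 7 = 0.3996
Var(rm) = Σ(rm − r̄m)² / 7 = 0.5298
β = Cov / Var = 0.3996 / 0.5298 = 0.7542

0.75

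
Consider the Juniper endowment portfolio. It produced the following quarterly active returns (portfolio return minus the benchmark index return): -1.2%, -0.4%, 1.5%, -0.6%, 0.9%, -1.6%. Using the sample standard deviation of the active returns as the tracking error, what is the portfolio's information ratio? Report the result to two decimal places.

μ = (-1.2 − 0.4 + 1.5 − 0.6 + 0.9 − 1.6) / 6 = -1.40 / 6 = -0.2333%
Σ(r − μ)² = 7.2533; sample σ = √(7.2533/5) = 1.2044%
IR = μ / tracking error = -0.2333 / 1.2044 = -0.1937

-0.19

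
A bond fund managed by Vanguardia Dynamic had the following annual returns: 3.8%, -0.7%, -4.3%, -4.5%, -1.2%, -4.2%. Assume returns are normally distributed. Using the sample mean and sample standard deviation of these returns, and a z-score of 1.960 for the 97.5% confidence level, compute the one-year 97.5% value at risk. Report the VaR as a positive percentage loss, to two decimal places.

Mean return r̄ = -11.10 / 6 = -1.8500%
Σ(r − r̄)² = (3.8 − (-1.8500))² + (-0.7 − (-1.8500))² + … = 52.2150
σ = √[52.2150 / 5] = 3.2316%
VaR = −(r̄ − z·σ) = −(-1.8500 − 1.960 × 3.2316) = −(-8.1839) = 8.1839%

8.18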